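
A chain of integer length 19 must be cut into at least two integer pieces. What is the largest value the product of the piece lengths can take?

972

Let P[k] be the best product for length k (with at least one cut). For each first piece i, the rest contributes max(k−i, P[k−i]).
P[2] = 1·max(1,0) = 1·1 = 1
P[3] = max(1·2, 2·1) = 2
P[4] = max(1·3, 2·2, 3·1) = 4
P[5] = max(1·4, 2·3, 3·2, 4·1) = 6
P[6] = max(1·6, 2·4, 3·3, 4·2, 5·1) = 9
P[7] = max(1·9, 2·6, 3·4, 4·3, 5·2, 6·1) = 12
P[8] = max(1·12, 2·9, 3·6, …, 6·2, 7·1) = 18
P[9] = max(1·18, 2·12, 3·9, …, 7·2, 8·1) = 27
P[10] = max(1·27, 2·18, 3·12, …, 8·2, 9·1) = 36
P[11] = max(1·36, 2·27, 3·18, …, 9·2, 10·1) = 54
P[12] = max(1·54, 2·36, 3·27, …, 10·2, 11·1) = 81
P[13] = max(1·81, 2·54, 3·36, …, 11·2, 12·1) = 108
P[14] = max(1·108, 2·81, 3·54, …, 12·2, 13·1) = 162
P[15] = max(1·162, 2·108, 3·81, …, 13·2, 14·1) = 243
P[16] = max(1·243, 2·162, 3·108, …, 14·2, 15·1) = 324
P[17] = max(1·324, 2·243, 3·162, …, 15·2, 16·1) = 486
P[18] = max(1·486, 2·324, 3·243, …, 16·2, 17·1) = 729
P[19] = max(1·729, 2·486, 3·324, …, 17·2, 18·1) = 972
One optimal split: 3 + 3 + 3 + 3 + 3 + 2 + 2; product 3·3·3·3·3·2·2 = 972.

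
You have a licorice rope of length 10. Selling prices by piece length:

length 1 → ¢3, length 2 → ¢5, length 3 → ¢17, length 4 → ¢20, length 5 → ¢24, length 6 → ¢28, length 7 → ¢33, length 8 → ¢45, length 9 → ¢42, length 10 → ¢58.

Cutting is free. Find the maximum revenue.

Consider every possible first cut. v[k] is the best of p[i]+v[k−i] over all sellable i≤k.
v[1] = 3
v[2] = 6  (first piece 1, then v[1]=3)
v[3] = 17
v[4] = 20  (first piece 1, then v[3]=17)
v[5] = 24
v[6] = 34  (first piece 3, then v[3]=17)
v[7] = 37  (first piece 1, then v[6]=34)
v[8] = 45
v[9] = 51  (first piece 3, then v[6]=34)
v[10] = 58
Best is to sell the whole 10-cm piece uncut for ¢58.

58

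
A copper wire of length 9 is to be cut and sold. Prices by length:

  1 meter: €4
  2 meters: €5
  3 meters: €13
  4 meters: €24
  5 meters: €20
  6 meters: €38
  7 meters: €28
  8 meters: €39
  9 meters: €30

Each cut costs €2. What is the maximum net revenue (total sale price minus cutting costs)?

49

Let v[k] be the best obtainable value from length k. For each k, try every first piece i and keep the best of price[i] + v[k−i] minus the 2 cut fee when i<k.
v[1] = 4
v[2] = 6  (first piece 1, then v[1]=4)
v[3] = 13
v[4] = 24
v[5] = 26  (first piece 1, then v[4]=24)
v[6] = 38
v[7] = 40  (first piece 1, then v[6]=38)
v[8] = 46  (first piece 4, then v[4]=24)
v[9] = 49  (first piece 3, then v[6]=38)
One optimal plan: pieces 6 + 3 (1 cut) → €51 − €2 = €49.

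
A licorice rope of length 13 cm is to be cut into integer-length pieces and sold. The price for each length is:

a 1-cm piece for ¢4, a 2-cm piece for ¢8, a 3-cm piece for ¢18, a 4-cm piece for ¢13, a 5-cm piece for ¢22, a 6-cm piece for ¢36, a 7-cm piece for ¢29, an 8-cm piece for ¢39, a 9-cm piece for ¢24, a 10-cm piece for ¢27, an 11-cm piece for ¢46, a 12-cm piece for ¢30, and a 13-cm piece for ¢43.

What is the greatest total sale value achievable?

Consider every possible first cut. r[k] is the best of p[i]+r[k−i] over all sellable i≤k.
r[1] = 4
r[2] = 8  (first piece 1, then r[1]=4)
r[3] = 18
r[4] = 22  (first piece 1, then r[3]=18)
r[5] = 26  (first piece 1, then r[4]=22)
r[6] = 36  (first piece 3, then r[3]=18)
r[7] = 40  (first piece 1, then r[6]=36)
r[8] = 44  (first piece 1, then r[7]=40)
r[9] = 54  (first piece 3, then r[6]=36)
r[10] = 58  (first piece 1, then r[9]=54)
r[11] = 62  (first piece 1, then r[10]=58)
r[12] = 72  (first piece 3, then r[9]=54)
r[13] = 76  (first piece 1, then r[12]=72)
One optimal cutting: 3 + 3 + 3 + 3 + 1 → ¢18 + ¢18 + ¢18 + ¢18 + ¢4 = ¢76.

76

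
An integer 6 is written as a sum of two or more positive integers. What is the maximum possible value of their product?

Let g[k] be the best product for length k (with at least one cut). For each first piece i, the rest contributes max(k−i, g[k−i]).
g[2] = 1·max(1,0) = 1·1 = 1
g[3] = max(1·2, 2·1) = 2
g[4] = max(1·3, 2·2, 3·1) = 4
g[5] = max(1·4, 2·3, 3·2, 4·1) = 6
g[6] = max(1·6, 2·4, 3·3, 4·2, 5·1) = 9
One optimal split: 3 + 3; product 3·3 = 9.

9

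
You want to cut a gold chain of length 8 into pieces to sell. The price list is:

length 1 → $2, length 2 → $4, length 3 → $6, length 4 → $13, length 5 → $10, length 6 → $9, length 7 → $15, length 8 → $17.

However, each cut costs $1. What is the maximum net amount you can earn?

25

Consider every possible first cut. r[k] is the best of p[i]+r[k−i] over all sellable i≤k, charging 1 whenever i<k.
r[1] = 2
r[2] = 4
r[3] = 6
r[4] = 13
r[5] = 14  (first piece 1, then r[4]=13)
r[6] = 16  (first piece 2, then r[4]=13)
r[7] = 18  (first piece 3, then r[4]=13)
r[8] = 25  (first piece 4, then r[4]=13)
One optimal plan: pieces 4 + 4 (1 cut) → $26 − $1 = $25.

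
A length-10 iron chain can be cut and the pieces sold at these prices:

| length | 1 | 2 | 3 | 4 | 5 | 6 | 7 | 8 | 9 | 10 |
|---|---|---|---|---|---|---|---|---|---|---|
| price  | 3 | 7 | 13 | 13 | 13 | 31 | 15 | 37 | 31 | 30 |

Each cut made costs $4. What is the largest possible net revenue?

Let r[k] be the best obtainable value from length k. For each k, try every first piece i and keep the best of price[i] + r[k−i] minus the 4 cut fee when i<k.
r[1] = 3
r[2] = 7
r[3] = 13
r[4] = 13
r[5] = 16  (first piece 2, then r[3]=13)
r[6] = 31
r[7] = 30  (first piece 1, then r[6]=31)
r[8] = 37
r[9] = 40  (first piece 3, then r[6]=31)
r[10] = 40  (first piece 2, then r[8]=37)
One optimal plan: pieces 8 + 2 (1 cut) → $44 − $4 = $40.

40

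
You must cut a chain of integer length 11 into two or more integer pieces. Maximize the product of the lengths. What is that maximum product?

54

Fill m[k] for k=2..11: at each k try every first piece i and multiply by the better of (k−i) uncut or m[k−i].
m[2] = 1·max(1,0) = 1·1 = 1
m[3] = 1·max(2,1) = 1·2 = 2
m[4] = 2·max(2,1) = 2·2 = 4
m[5] = 2·max(3,2) = 2·3 = 6
m[6] = 3·max(3,2) = 3·3 = 9
m[7] = 2·max(5,6) = 2·6 = 12
m[8] = 2·max(6,9) = 2·9 = 18
m[9] = 3·max(6,9) = 3·9 = 27
m[10] = 2·max(8,18) = 2·18 = 36
m[11] = 2·max(9,27) = 2·27 = 54
One optimal split: 3 + 3 + 3 + 2; product 3·3·3·2 = 54.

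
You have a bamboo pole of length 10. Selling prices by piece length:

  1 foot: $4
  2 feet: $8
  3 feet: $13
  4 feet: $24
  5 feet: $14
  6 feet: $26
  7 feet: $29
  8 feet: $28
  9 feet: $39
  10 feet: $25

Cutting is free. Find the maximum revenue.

56

Let best[k] be the best obtainable value from length k. For each k, try every first piece i and keep the best of price[i] + best[k−i].
best[1] = 4
best[2] = 8  (first piece 1, then best[1]=4)
best[3] = 13
best[4] = 24
best[5] = 28  (first piece 1, then best[4]=24)
best[6] = 32  (first piece 1, then best[5]=28)
best[7] = 37  (first piece 3, then best[4]=24)
best[8] = 48  (first piece 4, then best[4]=24)
best[9] = 52  (first piece 1, then best[8]=48)
best[10] = 56  (first piece 1, then best[9]=52)
One optimal cutting: 4 + 4 + 1 + 1 → $24 + $24 + $4 + $4 = $56.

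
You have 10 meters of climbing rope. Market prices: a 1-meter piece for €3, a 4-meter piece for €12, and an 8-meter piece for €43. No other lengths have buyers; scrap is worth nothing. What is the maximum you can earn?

49

Consider every possible first cut. f[k] is the best of p[i]+f[k−i] over all sellable i≤k.
f[1] = 3
f[2] = 6  (first piece 1, then f[1]=3)
f[3] = 9  (first piece 1, then f[2]=6)
f[4] = 12  (first piece 1, then f[3]=9)
f[5] = 15  (first piece 1, then f[4]=12)
f[6] = 18  (first piece 1, then f[5]=15)
f[7] = 21  (first piece 1, then f[6]=18)
f[8] = 43
f[9] = 46  (first piece 1, then f[8]=43)
f[10] = 49  (first piece 1, then f[9]=46)
One optimal cutting: 8 + 1 + 1 → €49.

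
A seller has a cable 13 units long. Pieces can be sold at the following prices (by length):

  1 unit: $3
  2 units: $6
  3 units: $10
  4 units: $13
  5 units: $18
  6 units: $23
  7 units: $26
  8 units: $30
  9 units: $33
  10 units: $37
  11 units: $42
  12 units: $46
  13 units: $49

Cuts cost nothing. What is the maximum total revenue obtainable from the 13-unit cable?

49

Consider every possible first cut. r[k] is the best of p[i]+r[k−i] over all sellable i≤k.
r[1] = 3
r[2] = max(3+3, 6+0) = 6
r[3] = max(3+6, 6+3, 10+0) = 10
r[4] = max(3+10, 6+6, 10+3, 13+0) = 13
r[5] = max(3+13, 6+10, 10+6, 13+3, 18+0) = 18
r[6] = max(3+18, 6+13, 10+10, 13+6, 18+3, 23+0) = 23
r[7] = max(3+23, 6+18, 10+13, …, 23+3, 26+0) = 26
r[8] = max(3+26, 6+23, 10+18, …, 26+3, 30+0) = 30
r[9] = max(3+30, 6+26, 10+23, …, 30+3, 33+0) = 33
r[10] = max(3+33, 6+30, 10+26, …, 33+3, 37+0) = 37
r[11] = max(3+37, 6+33, 10+30, …, 37+3, 42+0) = 42
r[12] = max(3+42, 6+37, 10+33, …, 42+3, 46+0) = 46
r[13] = max(3+46, 6+42, 10+37, …, 46+3, 49+0) = 49
One optimal cutting: 6 + 6 + 1 → $23 + $23 + $3 = $49.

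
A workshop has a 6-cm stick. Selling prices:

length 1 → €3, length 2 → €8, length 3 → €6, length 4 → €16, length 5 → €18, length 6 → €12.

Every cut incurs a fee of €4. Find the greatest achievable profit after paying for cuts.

20

Let net[k] be the best obtainable value from length k. For each k, try every first piece i and keep the best of price[i] + net[k−i] minus the 4 cut fee when i<k.
net[1] = 3
net[2] = max(3+3-4, 8+0) = 8
net[3] = max(3+8-4, 8+3-4, 6+0) = 7
net[4] = max(3+7-4, 8+8-4, 6+3-4, 16+0) = 16
net[5] = max(3+16-4, 8+7-4, 6+8-4, 16+3-4, 18+0) = 18
net[6] = max(3+18-4, 8+16-4, 6+7-4, 16+8-4, 18+3-4, 12+0) = 20
One optimal plan: pieces 4 + 2 (1 cut) → €24 − €4 = €20.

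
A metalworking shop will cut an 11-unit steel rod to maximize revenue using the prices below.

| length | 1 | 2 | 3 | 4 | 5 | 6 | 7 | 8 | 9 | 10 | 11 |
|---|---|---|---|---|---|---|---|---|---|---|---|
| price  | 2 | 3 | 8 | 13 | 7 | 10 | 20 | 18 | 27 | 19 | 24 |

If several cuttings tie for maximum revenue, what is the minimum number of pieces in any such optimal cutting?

3

Let r[k] be the best obtainable value from length k. For each k, try every first piece i and keep the best of price[i] + r[k−i].
r[1] = 2
r[2] = 4  (first piece 1, then r[1]=2)
r[3] = 8
r[4] = 13
r[5] = 15  (first piece 1, then r[4]=13)
r[6] = 17  (first piece 1, then r[5]=15)
r[7] = 21  (first piece 3, then r[4]=13)
r[8] = 26  (first piece 4, then r[4]=13)
r[9] = 28  (first piece 1, then r[8]=26)
r[10] = 30  (first piece 1, then r[9]=28)
r[11] = 34  (first piece 3, then r[8]=26)
Maximum revenue is $34.
Now minimize piece count subject to staying optimal: for each k, pieces[k] = 1 + min over i with p[i]+r[k−i]=r[k] of pieces[k−i].
pieces[8] = 2
pieces[9] = 3
pieces[10] = 4
pieces[11] = 3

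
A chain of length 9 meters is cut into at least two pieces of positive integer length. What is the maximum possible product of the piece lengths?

Let prod[k] be the best product for length k (with at least one cut). For each first piece i, the rest contributes max(k−i, prod[k−i]).
prod[2] = 1·max(1,0) = 1·1 = 1
prod[3] = 1·max(2,1) = 1·2 = 2
prod[4] = 2·max(2,1) = 2·2 = 4
prod[5] = 2·max(3,2) = 2·3 = 6
prod[6] = 3·max(3,2) = 3·3 = 9
prod[7] = 2·max(5,6) = 2·6 = 12
prod[8] = 2·max(6,9) = 2·9 = 18
prod[9] = 3·max(6,9) = 3·9 = 27
One optimal split: 3 + 3 + 3; product 3·3·3 = 27.

27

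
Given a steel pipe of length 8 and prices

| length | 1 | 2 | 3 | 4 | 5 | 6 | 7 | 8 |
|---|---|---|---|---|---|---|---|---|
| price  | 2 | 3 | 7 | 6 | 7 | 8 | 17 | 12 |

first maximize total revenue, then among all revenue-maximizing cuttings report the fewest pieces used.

2

Build r[k] bottom-up: r[k] = max over allowed piece i of (p[i] + r[k−i]).
r[1] = 2
r[2] = max(2+2, 3+0) = 4
r[3] = max(2+4, 3+2, 7+0) = 7
r[4] = max(2+7, 3+4, 7+2, 6+0) = 9
r[5] = max(2+9, 3+7, 7+4, 6+2, 7+0) = 11
r[6] = max(2+11, 3+9, 7+7, 6+4, 7+2, 8+0) = 14
r[7] = max(2+14, 3+11, 7+9, …, 8+2, 17+0) = 17
r[8] = max(2+17, 3+14, 7+11, …, 17+2, 12+0) = 19
Maximum revenue is $19.
Now minimize piece count subject to staying optimal: for each k, pieces[k] = 1 + min over i with p[i]+r[k−i]=r[k] of pieces[k−i].
pieces[5] = 3
pieces[6] = 2
pieces[7] = 1
pieces[8] = 2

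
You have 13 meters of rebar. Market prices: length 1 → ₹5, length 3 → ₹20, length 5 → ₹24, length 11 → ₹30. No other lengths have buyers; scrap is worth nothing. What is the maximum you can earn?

Let r[k] be the best obtainable value from length k. For each k, try every first piece i and keep the best of price[i] + r[k−i].
r[1] = 5
r[2] = 10  (first piece 1, then r[1]=5)
r[3] = 20
r[4] = 25  (first piece 1, then r[3]=20)
r[5] = 30  (first piece 1, then r[4]=25)
r[6] = 40  (first piece 3, then r[3]=20)
r[7] = 45  (first piece 1, then r[6]=40)
r[8] = 50  (first piece 1, then r[7]=45)
r[9] = 60  (first piece 3, then r[6]=40)
r[10] = 65  (first piece 1, then r[9]=60)
r[11] = 70  (first piece 1, then r[10]=65)
r[12] = 80  (first piece 3, then r[9]=60)
r[13] = 85  (first piece 1, then r[12]=80)
One optimal cutting: 3 + 3 + 3 + 3 + 1 → ₹85.

85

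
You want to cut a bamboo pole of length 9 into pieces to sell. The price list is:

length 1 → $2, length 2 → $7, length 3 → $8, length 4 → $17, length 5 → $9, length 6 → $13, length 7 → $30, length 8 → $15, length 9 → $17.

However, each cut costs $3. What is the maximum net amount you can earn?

Consider every possible first cut. v[k] is the best of p[i]+v[k−i] over all sellable i≤k, charging 3 whenever i<k.
v[1] = 2
v[2] = max(2+2-3, 7+0) = 7
v[3] = max(2+7-3, 7+2-3, 8+0) = 8
v[4] = max(2+8-3, 7+7-3, 8+2-3, 17+0) = 17
v[5] = max(2+17-3, 7+8-3, 8+7-3, 17+2-3, 9+0) = 16
v[6] = max(2+16-3, 7+17-3, 8+8-3, 17+7-3, 9+2-3, 13+0) = 21
v[7] = max(2+21-3, 7+16-3, 8+17-3, …, 13+2-3, 30+0) = 30
v[8] = max(2+30-3, 7+21-3, 8+16-3, …, 30+2-3, 15+0) = 31
v[9] = max(2+31-3, 7+30-3, 8+21-3, …, 15+2-3, 17+0) = 34
One optimal plan: pieces 7 + 2 (1 cut) → $37 − $3 = $34.

34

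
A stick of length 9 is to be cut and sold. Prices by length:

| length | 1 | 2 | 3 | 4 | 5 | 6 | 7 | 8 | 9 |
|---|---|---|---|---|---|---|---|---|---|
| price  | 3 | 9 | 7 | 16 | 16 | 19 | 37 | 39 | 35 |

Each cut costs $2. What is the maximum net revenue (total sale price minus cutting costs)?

44

Build v[k] bottom-up: v[k] = max over allowed piece i of (p[i] + v[k−i]) − 2 per cut.
v[1] = 3
v[2] = 9
v[3] = 10  (first piece 1, then v[2]=9)
v[4] = 16  (first piece 2, then v[2]=9)
v[5] = 17  (first piece 1, then v[4]=16)
v[6] = 23  (first piece 2, then v[4]=16)
v[7] = 37
v[8] = 39
v[9] = 44  (first piece 2, then v[7]=37)
One optimal plan: pieces 7 + 2 (1 cut) → $46 − $2 = $44.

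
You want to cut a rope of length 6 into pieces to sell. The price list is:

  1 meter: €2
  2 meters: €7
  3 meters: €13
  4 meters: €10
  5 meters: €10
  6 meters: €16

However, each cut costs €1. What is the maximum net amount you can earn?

Let net[k] be the best obtainable value from length k. For each k, try every first piece i and keep the best of price[i] + net[k−i] minus the 1 cut fee when i<k.
net[1] = 2
net[2] = max(2+2-1, 7+0) = 7
net[3] = max(2+7-1, 7+2-1, 13+0) = 13
net[4] = max(2+13-1, 7+7-1, 13+2-1, 10+0) = 14
net[5] = max(2+14-1, 7+13-1, 13+7-1, 10+2-1, 10+0) = 19
net[6] = max(2+19-1, 7+14-1, 13+13-1, 10+7-1, 10+2-1, 16+0) = 25
One optimal plan: pieces 3 + 3 (1 cut) → €26 − €1 = €25.

25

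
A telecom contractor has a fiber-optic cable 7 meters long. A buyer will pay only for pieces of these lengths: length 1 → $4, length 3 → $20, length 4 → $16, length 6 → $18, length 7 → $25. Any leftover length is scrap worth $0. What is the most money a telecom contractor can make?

44

Consider every possible first cut. best[k] is the best of p[i]+best[k−i] over all sellable i≤k.
best[1] = 4
best[2] = 8  (first piece 1, then best[1]=4)
best[3] = 20
best[4] = 24  (first piece 1, then best[3]=20)
best[5] = 28  (first piece 1, then best[4]=24)
best[6] = 40  (first piece 3, then best[3]=20)
best[7] = 44  (first piece 1, then best[6]=40)
One optimal cutting: 3 + 3 + 1 → $44.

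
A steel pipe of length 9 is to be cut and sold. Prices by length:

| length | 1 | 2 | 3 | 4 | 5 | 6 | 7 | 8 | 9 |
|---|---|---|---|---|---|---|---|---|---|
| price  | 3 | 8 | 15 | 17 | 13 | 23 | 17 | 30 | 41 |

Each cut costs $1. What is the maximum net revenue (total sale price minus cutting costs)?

Let v[k] be the best obtainable value from length k. For each k, try every first piece i and keep the best of price[i] + v[k−i] minus the 1 cut fee when i<k.
v[1] = 3
v[2] = max(3+3-1, 8+0) = 8
v[3] = max(3+8-1, 8+3-1, 15+0) = 15
v[4] = max(3+15-1, 8+8-1, 15+3-1, 17+0) = 17
v[5] = max(3+17-1, 8+15-1, 15+8-1, 17+3-1, 13+0) = 22
v[6] = max(3+22-1, 8+17-1, 15+15-1, 17+8-1, 13+3-1, 23+0) = 29
v[7] = max(3+29-1, 8+22-1, 15+17-1, …, 23+3-1, 17+0) = 31
v[8] = max(3+31-1, 8+29-1, 15+22-1, …, 17+3-1, 30+0) = 36
v[9] = max(3+36-1, 8+31-1, 15+29-1, …, 30+3-1, 41+0) = 43
One optimal plan: pieces 3 + 3 + 3 (2 cuts) → $45 − $2 = $43.

43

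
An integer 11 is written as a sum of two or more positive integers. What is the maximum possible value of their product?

54

Define f[k] = max over 1≤i<k of i · max(k−i, f[k−i]); the inner max lets the remainder stay uncut if that's better.
f[2] = 1*max(1,0) = 1*1 = 1
f[3] = max(1*2, 2*1) = 2
f[4] = max(1*3, 2*2, 3*1) = 4
f[5] = max(1*4, 2*3, 3*2, 4*1) = 6
f[6] = max(1*6, 2*4, 3*3, 4*2, 5*1) = 9
f[7] = max(1*9, 2*6, 3*4, 4*3, 5*2, 6*1) = 12
f[8] = max(1*12, 2*9, 3*6, …, 6*2, 7*1) = 18
f[9] = max(1*18, 2*12, 3*9, …, 7*2, 8*1) = 27
f[10] = max(1*27, 2*18, 3*12, …, 8*2, 9*1) = 36
f[11] = max(1*36, 2*27, 3*18, …, 9*2, 10*1) = 54
One optimal split: 3 + 3 + 3 + 2; product 3*3*3*2 = 54.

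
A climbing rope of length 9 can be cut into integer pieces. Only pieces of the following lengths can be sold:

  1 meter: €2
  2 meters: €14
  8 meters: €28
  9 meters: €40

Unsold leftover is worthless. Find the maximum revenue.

58

Consider every possible first cut. f[k] is the best of p[i]+f[k−i] over all sellable i≤k.
f[1] = 2
f[2] = 14
f[3] = 16  (first piece 1, then f[2]=14)
f[4] = 28  (first piece 2, then f[2]=14)
f[5] = 30  (first piece 1, then f[4]=28)
f[6] = 42  (first piece 2, then f[4]=28)
f[7] = 44  (first piece 1, then f[6]=42)
f[8] = 56  (first piece 2, then f[6]=42)
f[9] = 58  (first piece 1, then f[8]=56)
One optimal cutting: 2 + 2 + 2 + 2 + 1 → €58.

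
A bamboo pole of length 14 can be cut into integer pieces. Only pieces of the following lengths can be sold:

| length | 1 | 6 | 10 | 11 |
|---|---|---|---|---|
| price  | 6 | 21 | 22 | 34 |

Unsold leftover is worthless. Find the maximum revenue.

84

Let best[k] be the best obtainable value from length k. For each k, try every first piece i and keep the best of price[i] + best[k−i].
best[1] = 6
best[2] = 12  (first piece 1, then best[1]=6)
best[3] = 18  (first piece 1, then best[2]=12)
best[4] = 24  (first piece 1, then best[3]=18)
best[5] = 30  (first piece 1, then best[4]=24)
best[6] = max(6+30, 21+0) = 36
best[7] = max(6+36, 21+6) = 42
best[8] = max(6+42, 21+12) = 48
best[9] = max(6+48, 21+18) = 54
best[10] = max(6+54, 21+24, 22+0) = 60
best[11] = max(6+60, 21+30, 22+6, 34+0) = 66
best[12] = max(6+66, 21+36, 22+12, 34+6) = 72
best[13] = max(6+72, 21+42, 22+18, 34+12) = 78
best[14] = max(6+78, 21+48, 22+24, 34+18) = 84
One optimal cutting: 1 + 1 + 1 + 1 + 1 + 1 + 1 + 1 + 1 + 1 + 1 + 1 + 1 + 1 → $84.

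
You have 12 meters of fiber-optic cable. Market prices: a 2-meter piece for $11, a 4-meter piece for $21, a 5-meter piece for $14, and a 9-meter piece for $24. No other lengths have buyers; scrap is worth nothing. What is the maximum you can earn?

66

Consider every possible first cut. f[k] is the best of p[i]+f[k−i] over all sellable i≤k.
f[1] = 0
f[2] = 11
f[3] = 11
f[4] = 22  (first piece 2, then f[2]=11)
f[5] = 22
f[6] = 33  (first piece 2, then f[4]=22)
f[7] = 33
f[8] = 44  (first piece 2, then f[6]=33)
f[9] = 44
f[10] = 55  (first piece 2, then f[8]=44)
f[11] = 55
f[12] = 66  (first piece 2, then f[10]=55)
One optimal cutting: 2 + 2 + 2 + 2 + 2 + 2 → $66.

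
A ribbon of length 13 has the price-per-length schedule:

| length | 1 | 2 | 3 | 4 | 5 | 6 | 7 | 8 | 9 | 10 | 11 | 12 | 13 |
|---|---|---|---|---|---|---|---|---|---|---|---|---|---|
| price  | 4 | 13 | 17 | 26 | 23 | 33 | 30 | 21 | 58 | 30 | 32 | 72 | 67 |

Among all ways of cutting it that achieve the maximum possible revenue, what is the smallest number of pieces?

2

Let r[k] be the best obtainable value from length k. For each k, try every first piece i and keep the best of price[i] + r[k−i].
r[1] = 4
r[2] = max(4+4, 13+0) = 13
r[3] = max(4+13, 13+4, 17+0) = 17
r[4] = max(4+17, 13+13, 17+4, 26+0) = 26
r[5] = max(4+26, 13+17, 17+13, 26+4, 23+0) = 30
r[6] = max(4+30, 13+26, 17+17, 26+13, 23+4, 33+0) = 39
r[7] = max(4+39, 13+30, 17+26, …, 33+4, 30+0) = 43
r[8] = max(4+43, 13+39, 17+30, …, 30+4, 21+0) = 52
r[9] = max(4+52, 13+43, 17+39, …, 21+4, 58+0) = 58
r[10] = max(4+58, 13+52, 17+43, …, 58+4, 30+0) = 65
r[11] = max(4+65, 13+58, 17+52, …, 30+4, 32+0) = 71
r[12] = max(4+71, 13+65, 17+58, …, 32+4, 72+0) = 78
r[13] = max(4+78, 13+71, 17+65, …, 72+4, 67+0) = 84
Maximum revenue is ¢84.
Now minimize piece count subject to staying optimal: for each k, pieces[k] = 1 + min over i with p[i]+r[k−i]=r[k] of pieces[k−i].
pieces[10] = 3
pieces[11] = 2
pieces[12] = 3
pieces[13] = 2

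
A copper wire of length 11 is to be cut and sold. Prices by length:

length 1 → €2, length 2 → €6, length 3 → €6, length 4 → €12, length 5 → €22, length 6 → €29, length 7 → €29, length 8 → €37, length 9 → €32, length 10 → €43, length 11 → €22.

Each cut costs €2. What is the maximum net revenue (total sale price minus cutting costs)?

Consider every possible first cut. r[k] is the best of p[i]+r[k−i] over all sellable i≤k, charging 2 whenever i<k.
r[1] = 2
r[2] = max(2+2-2, 6+0) = 6
r[3] = max(2+6-2, 6+2-2, 6+0) = 6
r[4] = max(2+6-2, 6+6-2, 6+2-2, 12+0) = 12
r[5] = max(2+12-2, 6+6-2, 6+6-2, 12+2-2, 22+0) = 22
r[6] = max(2+22-2, 6+12-2, 6+6-2, 12+6-2, 22+2-2, 29+0) = 29
r[7] = max(2+29-2, 6+22-2, 6+12-2, …, 29+2-2, 29+0) = 29
r[8] = max(2+29-2, 6+29-2, 6+22-2, …, 29+2-2, 37+0) = 37
r[9] = max(2+37-2, 6+29-2, 6+29-2, …, 37+2-2, 32+0) = 37
r[10] = max(2+37-2, 6+37-2, 6+29-2, …, 32+2-2, 43+0) = 43
r[11] = max(2+43-2, 6+37-2, 6+37-2, …, 43+2-2, 22+0) = 49
One optimal plan: pieces 6 + 5 (1 cut) → €51 − €2 = €49.

49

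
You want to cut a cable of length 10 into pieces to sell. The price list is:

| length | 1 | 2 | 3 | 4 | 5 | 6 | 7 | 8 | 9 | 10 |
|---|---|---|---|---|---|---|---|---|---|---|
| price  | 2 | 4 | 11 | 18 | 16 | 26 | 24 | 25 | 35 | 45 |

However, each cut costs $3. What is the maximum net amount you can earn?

45

Build r[k] bottom-up: r[k] = max over allowed piece i of (p[i] + r[k−i]) − 3 per cut.
r[1] = 2
r[2] = 4
r[3] = 11
r[4] = 18
r[5] = 17  (first piece 1, then r[4]=18)
r[6] = 26
r[7] = 26  (first piece 3, then r[4]=18)
r[8] = 33  (first piece 4, then r[4]=18)
r[9] = 35
r[10] = 45
Best is to make no cuts and sell whole for $45.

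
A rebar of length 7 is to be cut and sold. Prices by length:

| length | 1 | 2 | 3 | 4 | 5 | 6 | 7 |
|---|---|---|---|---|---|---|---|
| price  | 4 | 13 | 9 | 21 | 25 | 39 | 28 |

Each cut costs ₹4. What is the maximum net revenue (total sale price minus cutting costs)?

39

Consider every possible first cut. net[k] is the best of p[i]+net[k−i] over all sellable i≤k, charging 4 whenever i<k.
net[1] = 4
net[2] = max(4+4-4, 13+0) = 13
net[3] = max(4+13-4, 13+4-4, 9+0) = 13
net[4] = max(4+13-4, 13+13-4, 9+4-4, 21+0) = 22
net[5] = max(4+22-4, 13+13-4, 9+13-4, 21+4-4, 25+0) = 25
net[6] = max(4+25-4, 13+22-4, 9+13-4, 21+13-4, 25+4-4, 39+0) = 39
net[7] = max(4+39-4, 13+25-4, 9+22-4, …, 39+4-4, 28+0) = 39
One optimal plan: pieces 6 + 1 (1 cut) → ₹43 − ₹4 = ₹39.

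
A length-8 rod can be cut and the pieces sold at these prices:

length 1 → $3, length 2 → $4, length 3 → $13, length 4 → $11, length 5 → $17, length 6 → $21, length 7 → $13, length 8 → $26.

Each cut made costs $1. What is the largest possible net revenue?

Let r[k] be the best obtainable value from length k. For each k, try every first piece i and keep the best of price[i] + r[k−i] minus the 1 cut fee when i<k.
r[1] = 3
r[2] = 5  (first piece 1, then r[1]=3)
r[3] = 13
r[4] = 15  (first piece 1, then r[3]=13)
r[5] = 17  (first piece 1, then r[4]=15)
r[6] = 25  (first piece 3, then r[3]=13)
r[7] = 27  (first piece 1, then r[6]=25)
r[8] = 29  (first piece 1, then r[7]=27)
One optimal plan: pieces 3 + 3 + 1 + 1 (3 cuts) → $32 − $3 = $29.

29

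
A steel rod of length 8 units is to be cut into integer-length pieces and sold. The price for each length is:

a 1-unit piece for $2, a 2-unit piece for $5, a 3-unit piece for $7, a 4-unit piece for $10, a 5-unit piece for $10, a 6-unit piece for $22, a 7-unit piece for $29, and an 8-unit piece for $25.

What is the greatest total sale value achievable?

Let best[k] be the best obtainable value from length k. For each k, try every first piece i and keep the best of price[i] + best[k−i].
best[1] = 2
best[2] = 5
best[3] = 7  (first piece 1, then best[2]=5)
best[4] = 10  (first piece 2, then best[2]=5)
best[5] = 12  (first piece 1, then best[4]=10)
best[6] = 22
best[7] = 29
best[8] = 31  (first piece 1, then best[7]=29)
One optimal cutting: 7 + 1 → $29 + $2 = $31.

31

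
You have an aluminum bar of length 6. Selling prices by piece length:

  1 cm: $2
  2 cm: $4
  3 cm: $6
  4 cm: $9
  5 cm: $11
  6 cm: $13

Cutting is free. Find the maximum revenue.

13

Consider every possible first cut. best[k] is the best of p[i]+best[k−i] over all sellable i≤k.
best[1] = 2
best[2] = 4  (first piece 1, then best[1]=2)
best[3] = 6  (first piece 1, then best[2]=4)
best[4] = 9
best[5] = 11  (first piece 1, then best[4]=9)
best[6] = 13  (first piece 1, then best[5]=11)
One optimal cutting: 4 + 1 + 1 → $9 + $2 + $2 = $13.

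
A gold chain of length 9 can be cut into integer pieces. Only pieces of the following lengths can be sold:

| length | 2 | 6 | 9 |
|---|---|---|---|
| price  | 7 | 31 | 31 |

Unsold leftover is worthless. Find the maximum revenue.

Let r[k] be the best obtainable value from length k. For each k, try every first piece i and keep the best of price[i] + r[k−i].
r[1] = 0
r[2] = 7
r[3] = 7
r[4] = 14  (first piece 2, then r[2]=7)
r[5] = 14
r[6] = max(7+14, 31+0) = 31
r[7] = max(7+14, 31+0) = 31
r[8] = max(7+31, 31+7) = 38
r[9] = max(7+31, 31+7, 31+0) = 38
One optimal cutting: pieces 6 + 2 with 1 inch of scrap → $38.

38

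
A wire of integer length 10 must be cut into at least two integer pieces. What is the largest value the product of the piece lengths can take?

Define prod[k] = max over 1≤i<k of i · max(k−i, prod[k−i]); the inner max lets the remainder stay uncut if that's better.
prod[2] = 1*max(1,0) = 1*1 = 1
prod[3] = 1*max(2,1) = 1*2 = 2
prod[4] = 2*max(2,1) = 2*2 = 4
prod[5] = 2*max(3,2) = 2*3 = 6
prod[6] = 3*max(3,2) = 3*3 = 9
prod[7] = 2*max(5,6) = 2*6 = 12
prod[8] = 2*max(6,9) = 2*9 = 18
prod[9] = 3*max(6,9) = 3*9 = 27
prod[10] = 2*max(8,18) = 2*18 = 36
One optimal split: 3 + 3 + 2 + 2; product 3*3*2*2 = 36.

36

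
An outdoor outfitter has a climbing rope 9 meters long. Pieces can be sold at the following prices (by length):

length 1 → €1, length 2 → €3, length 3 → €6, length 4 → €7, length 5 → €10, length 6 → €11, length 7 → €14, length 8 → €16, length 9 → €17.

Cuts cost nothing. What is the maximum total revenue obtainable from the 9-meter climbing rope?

Consider every possible first cut. best[k] is the best of p[i]+best[k−i] over all sellable i≤k.
best[1] = 1
best[2] = 3
best[3] = 6
best[4] = 7  (first piece 1, then best[3]=6)
best[5] = 10
best[6] = 12  (first piece 3, then best[3]=6)
best[7] = 14
best[8] = 16  (first piece 3, then best[5]=10)
best[9] = 18  (first piece 3, then best[6]=12)
One optimal cutting: 3 + 3 + 3 → €6 + €6 + €6 = €18.

18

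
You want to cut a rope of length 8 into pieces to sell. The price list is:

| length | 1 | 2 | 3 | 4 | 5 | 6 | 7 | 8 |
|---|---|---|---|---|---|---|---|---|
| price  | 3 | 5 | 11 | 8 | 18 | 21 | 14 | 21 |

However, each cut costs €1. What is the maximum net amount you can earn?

Let r[k] be the best obtainable value from length k. For each k, try every first piece i and keep the best of price[i] + r[k−i] minus the 1 cut fee when i<k.
r[1] = 3
r[2] = 5  (first piece 1, then r[1]=3)
r[3] = 11
r[4] = 13  (first piece 1, then r[3]=11)
r[5] = 18
r[6] = 21  (first piece 3, then r[3]=11)
r[7] = 23  (first piece 1, then r[6]=21)
r[8] = 28  (first piece 3, then r[5]=18)
One optimal plan: pieces 5 + 3 (1 cut) → €29 − €1 = €28.

28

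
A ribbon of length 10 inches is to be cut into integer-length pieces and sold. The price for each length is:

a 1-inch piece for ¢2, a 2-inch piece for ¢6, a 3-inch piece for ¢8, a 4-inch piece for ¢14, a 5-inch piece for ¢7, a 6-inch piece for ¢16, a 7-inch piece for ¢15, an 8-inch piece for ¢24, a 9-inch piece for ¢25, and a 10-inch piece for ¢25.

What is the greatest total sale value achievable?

Let best[k] be the best obtainable value from length k. For each k, try every first piece i and keep the best of price[i] + best[k−i].
best[1] = 2
best[2] = max(2+2, 6+0) = 6
best[3] = max(2+6, 6+2, 8+0) = 8
best[4] = max(2+8, 6+6, 8+2, 14+0) = 14
best[5] = max(2+14, 6+8, 8+6, 14+2, 7+0) = 16
best[6] = max(2+16, 6+14, 8+8, 14+6, 7+2, 16+0) = 20
best[7] = max(2+20, 6+16, 8+14, …, 16+2, 15+0) = 22
best[8] = max(2+22, 6+20, 8+16, …, 15+2, 24+0) = 28
best[9] = max(2+28, 6+22, 8+20, …, 24+2, 25+0) = 30
best[10] = max(2+30, 6+28, 8+22, …, 25+2, 25+0) = 34
One optimal cutting: 4 + 4 + 2 → ¢14 + ¢14 + ¢6 = ¢34.

34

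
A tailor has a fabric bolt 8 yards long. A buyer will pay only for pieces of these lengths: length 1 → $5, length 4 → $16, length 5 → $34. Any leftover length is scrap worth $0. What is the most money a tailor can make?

Build best[k] bottom-up: best[k] = max over allowed piece i of (p[i] + best[k−i]).
best[1] = 5
best[2] = 10  (first piece 1, then best[1]=5)
best[3] = 15  (first piece 1, then best[2]=10)
best[4] = 20  (first piece 1, then best[3]=15)
best[5] = 34
best[6] = 39  (first piece 1, then best[5]=34)
best[7] = 44  (first piece 1, then best[6]=39)
best[8] = 49  (first piece 1, then best[7]=44)
One optimal cutting: 5 + 1 + 1 + 1 → $49.

49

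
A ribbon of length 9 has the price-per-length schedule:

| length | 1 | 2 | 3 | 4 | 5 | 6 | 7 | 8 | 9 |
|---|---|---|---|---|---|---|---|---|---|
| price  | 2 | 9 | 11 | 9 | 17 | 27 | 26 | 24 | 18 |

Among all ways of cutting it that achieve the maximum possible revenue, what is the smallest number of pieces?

Consider every possible first cut. r[k] is the best of p[i]+r[k−i] over all sellable i≤k.
r[1] = 2
r[2] = max(2+2, 9+0) = 9
r[3] = max(2+9, 9+2, 11+0) = 11
r[4] = max(2+11, 9+9, 11+2, 9+0) = 18
r[5] = max(2+18, 9+11, 11+9, 9+2, 17+0) = 20
r[6] = max(2+20, 9+18, 11+11, 9+9, 17+2, 27+0) = 27
r[7] = max(2+27, 9+20, 11+18, …, 27+2, 26+0) = 29
r[8] = max(2+29, 9+27, 11+20, …, 26+2, 24+0) = 36
r[9] = max(2+36, 9+29, 11+27, …, 24+2, 18+0) = 38
Maximum revenue is ¢38.
Now minimize piece count subject to staying optimal: for each k, pieces[k] = 1 + min over i with p[i]+r[k−i]=r[k] of pieces[k−i].
pieces[6] = 1
pieces[7] = 2
pieces[8] = 2
pieces[9] = 2

2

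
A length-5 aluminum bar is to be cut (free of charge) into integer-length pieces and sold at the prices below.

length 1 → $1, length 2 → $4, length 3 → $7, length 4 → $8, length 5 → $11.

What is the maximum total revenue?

11

Build best[k] bottom-up: best[k] = max over allowed piece i of (p[i] + best[k−i]).
best[1] = 1
best[2] = 4
best[3] = 7
best[4] = 8  (first piece 1, then best[3]=7)
best[5] = 11  (first piece 2, then best[3]=7)
One optimal cutting: 3 + 2 → $7 + $4 = $11.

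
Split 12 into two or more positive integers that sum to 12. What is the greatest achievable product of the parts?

81

Let m[k] be the best product for length k (with at least one cut). For each first piece i, the rest contributes max(k−i, m[k−i]).
m[2] = 1·max(1,0) = 1·1 = 1
m[3] = 1·max(2,1) = 1·2 = 2
m[4] = 2·max(2,1) = 2·2 = 4
m[5] = 2·max(3,2) = 2·3 = 6
m[6] = 3·max(3,2) = 3·3 = 9
m[7] = 2·max(5,6) = 2·6 = 12
m[8] = 2·max(6,9) = 2·9 = 18
m[9] = 3·max(6,9) = 3·9 = 27
m[10] = 2·max(8,18) = 2·18 = 36
m[11] = 2·max(9,27) = 2·27 = 54
m[12] = 3·max(9,27) = 3·27 = 81
One optimal split: 3 + 3 + 3 + 3; product 3·3·3·3 = 81.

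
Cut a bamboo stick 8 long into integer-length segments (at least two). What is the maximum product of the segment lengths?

18

Define f[k] = max over 1≤i<k of i · max(k−i, f[k−i]); the inner max lets the remainder stay uncut if that's better.
f[2] = 1·max(1,0) = 1·1 = 1
f[3] = max(1·2, 2·1) = 2
f[4] = max(1·3, 2·2, 3·1) = 4
f[5] = max(1·4, 2·3, 3·2, 4·1) = 6
f[6] = max(1·6, 2·4, 3·3, 4·2, 5·1) = 9
f[7] = max(1·9, 2·6, 3·4, 4·3, 5·2, 6·1) = 12
f[8] = max(1·12, 2·9, 3·6, …, 6·2, 7·1) = 18
One optimal split: 3 + 3 + 2; product 3·3·2 = 18.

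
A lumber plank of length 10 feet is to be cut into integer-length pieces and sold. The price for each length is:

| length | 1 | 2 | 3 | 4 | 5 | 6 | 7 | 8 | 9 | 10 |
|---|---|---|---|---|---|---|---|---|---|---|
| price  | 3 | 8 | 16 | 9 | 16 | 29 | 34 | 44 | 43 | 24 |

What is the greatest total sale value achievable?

52

Consider every possible first cut. R[k] is the best of p[i]+R[k−i] over all sellable i≤k.
R[1] = 3
R[2] = 8
R[3] = 16
R[4] = 19  (first piece 1, then R[3]=16)
R[5] = 24  (first piece 2, then R[3]=16)
R[6] = 32  (first piece 3, then R[3]=16)
R[7] = 35  (first piece 1, then R[6]=32)
R[8] = 44
R[9] = 48  (first piece 3, then R[6]=32)
R[10] = 52  (first piece 2, then R[8]=44)
One optimal cutting: 8 + 2 → $44 + $8 = $52.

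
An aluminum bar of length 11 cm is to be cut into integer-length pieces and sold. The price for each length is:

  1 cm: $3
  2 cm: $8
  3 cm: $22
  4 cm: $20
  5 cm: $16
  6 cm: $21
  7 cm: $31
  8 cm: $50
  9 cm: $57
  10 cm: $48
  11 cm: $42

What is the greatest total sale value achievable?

74

Build v[k] bottom-up: v[k] = max over allowed piece i of (p[i] + v[k−i]).
v[1] = 3
v[2] = max(3+3, 8+0) = 8
v[3] = max(3+8, 8+3, 22+0) = 22
v[4] = max(3+22, 8+8, 22+3, 20+0) = 25
v[5] = max(3+25, 8+22, 22+8, 20+3, 16+0) = 30
v[6] = max(3+30, 8+25, 22+22, 20+8, 16+3, 21+0) = 44
v[7] = max(3+44, 8+30, 22+25, …, 21+3, 31+0) = 47
v[8] = max(3+47, 8+44, 22+30, …, 31+3, 50+0) = 52
v[9] = max(3+52, 8+47, 22+44, …, 50+3, 57+0) = 66
v[10] = max(3+66, 8+52, 22+47, …, 57+3, 48+0) = 69
v[11] = max(3+69, 8+66, 22+52, …, 48+3, 42+0) = 74
One optimal cutting: 3 + 3 + 3 + 2 → $22 + $22 + $22 + $8 = $74.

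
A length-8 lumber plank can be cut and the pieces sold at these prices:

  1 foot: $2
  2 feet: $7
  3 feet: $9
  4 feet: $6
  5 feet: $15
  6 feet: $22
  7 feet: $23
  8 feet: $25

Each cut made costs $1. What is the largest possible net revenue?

Consider every possible first cut. net[k] is the best of p[i]+net[k−i] over all sellable i≤k, charging 1 whenever i<k.
net[1] = 2
net[2] = 7
net[3] = 9
net[4] = 13  (first piece 2, then net[2]=7)
net[5] = 15  (first piece 2, then net[3]=9)
net[6] = 22
net[7] = 23  (first piece 1, then net[6]=22)
net[8] = 28  (first piece 2, then net[6]=22)
One optimal plan: pieces 6 + 2 (1 cut) → $29 − $1 = $28.

28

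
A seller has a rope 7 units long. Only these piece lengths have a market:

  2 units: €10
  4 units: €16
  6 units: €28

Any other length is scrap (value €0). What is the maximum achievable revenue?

Consider every possible first cut. best[k] is the best of p[i]+best[k−i] over all sellable i≤k.
best[1] = 0
best[2] = 10
best[3] = 10
best[4] = max(10+10, 16+0) = 20
best[5] = max(10+10, 16+0) = 20
best[6] = max(10+20, 16+10, 28+0) = 30
best[7] = max(10+20, 16+10, 28+0) = 30
One optimal cutting: pieces 2 + 2 + 2 with 1 unit of scrap → €30.

30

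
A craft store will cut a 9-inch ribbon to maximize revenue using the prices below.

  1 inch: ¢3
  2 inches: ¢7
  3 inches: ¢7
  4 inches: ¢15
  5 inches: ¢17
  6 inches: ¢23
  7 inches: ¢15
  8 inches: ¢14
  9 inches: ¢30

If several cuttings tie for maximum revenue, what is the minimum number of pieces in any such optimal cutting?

Consider every possible first cut. r[k] is the best of p[i]+r[k−i] over all sellable i≤k.
r[1] = 3
r[2] = 7
r[3] = 10  (first piece 1, then r[2]=7)
r[4] = 15
r[5] = 18  (first piece 1, then r[4]=15)
r[6] = 23
r[7] = 26  (first piece 1, then r[6]=23)
r[8] = 30  (first piece 2, then r[6]=23)
r[9] = 33  (first piece 1, then r[8]=30)
Maximum revenue is ¢33.
Now minimize piece count subject to staying optimal: for each k, pieces[k] = 1 + min over i with p[i]+r[k−i]=r[k] of pieces[k−i].
pieces[6] = 1
pieces[7] = 2
pieces[8] = 2
pieces[9] = 3

3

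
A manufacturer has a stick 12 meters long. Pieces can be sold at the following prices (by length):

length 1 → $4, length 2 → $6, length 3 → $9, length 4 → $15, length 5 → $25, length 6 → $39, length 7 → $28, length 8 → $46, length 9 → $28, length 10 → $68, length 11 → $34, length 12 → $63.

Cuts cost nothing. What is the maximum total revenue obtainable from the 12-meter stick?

Consider every possible first cut. R[k] is the best of p[i]+R[k−i] over all sellable i≤k.
R[1] = 4
R[2] = max(4+4, 6+0) = 8
R[3] = max(4+8, 6+4, 9+0) = 12
R[4] = max(4+12, 6+8, 9+4, 15+0) = 16
R[5] = max(4+16, 6+12, 9+8, 15+4, 25+0) = 25
R[6] = max(4+25, 6+16, 9+12, 15+8, 25+4, 39+0) = 39
R[7] = max(4+39, 6+25, 9+16, …, 39+4, 28+0) = 43
R[8] = max(4+43, 6+39, 9+25, …, 28+4, 46+0) = 47
R[9] = max(4+47, 6+43, 9+39, …, 46+4, 28+0) = 51
R[10] = max(4+51, 6+47, 9+43, …, 28+4, 68+0) = 68
R[11] = max(4+68, 6+51, 9+47, …, 68+4, 34+0) = 72
R[12] = max(4+72, 6+68, 9+51, …, 34+4, 63+0) = 78
One optimal cutting: 6 + 6 → $39 + $39 = $78.

78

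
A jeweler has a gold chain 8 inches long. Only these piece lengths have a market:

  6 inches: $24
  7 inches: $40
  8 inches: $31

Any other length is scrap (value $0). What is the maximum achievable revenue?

Build f[k] bottom-up: f[k] = max over allowed piece i of (p[i] + f[k−i]).
f[1] = 0
f[2] = 0
f[3] = 0
f[4] = 0
f[5] = 0
f[6] = 24
f[7] = max(24+0, 40+0) = 40
f[8] = max(24+0, 40+0, 31+0) = 40
One optimal cutting: pieces 7 with 1 inch of scrap → $40.

40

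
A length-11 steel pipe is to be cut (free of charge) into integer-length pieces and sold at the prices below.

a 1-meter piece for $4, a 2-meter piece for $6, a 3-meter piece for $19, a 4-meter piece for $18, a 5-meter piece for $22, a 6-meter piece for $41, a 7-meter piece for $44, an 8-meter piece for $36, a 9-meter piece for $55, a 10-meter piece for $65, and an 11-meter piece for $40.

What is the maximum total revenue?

69

Build R[k] bottom-up: R[k] = max over allowed piece i of (p[i] + R[k−i]).
R[1] = 4
R[2] = max(4+4, 6+0) = 8
R[3] = max(4+8, 6+4, 19+0) = 19
R[4] = max(4+19, 6+8, 19+4, 18+0) = 23
R[5] = max(4+23, 6+19, 19+8, 18+4, 22+0) = 27
R[6] = max(4+27, 6+23, 19+19, 18+8, 22+4, 41+0) = 41
R[7] = max(4+41, 6+27, 19+23, …, 41+4, 44+0) = 45
R[8] = max(4+45, 6+41, 19+27, …, 44+4, 36+0) = 49
R[9] = max(4+49, 6+45, 19+41, …, 36+4, 55+0) = 60
R[10] = max(4+60, 6+49, 19+45, …, 55+4, 65+0) = 65
R[11] = max(4+65, 6+60, 19+49, …, 65+4, 40+0) = 69
One optimal cutting: 10 + 1 → $65 + $4 = $69.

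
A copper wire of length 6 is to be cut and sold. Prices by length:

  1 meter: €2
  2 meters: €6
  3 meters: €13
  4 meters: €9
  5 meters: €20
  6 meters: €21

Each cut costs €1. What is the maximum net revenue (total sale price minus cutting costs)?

Let v[k] be the best obtainable value from length k. For each k, try every first piece i and keep the best of price[i] + v[k−i] minus the 1 cut fee when i<k.
v[1] = 2
v[2] = 6
v[3] = 13
v[4] = 14  (first piece 1, then v[3]=13)
v[5] = 20
v[6] = 25  (first piece 3, then v[3]=13)
One optimal plan: pieces 3 + 3 (1 cut) → €26 − €1 = €25.

25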